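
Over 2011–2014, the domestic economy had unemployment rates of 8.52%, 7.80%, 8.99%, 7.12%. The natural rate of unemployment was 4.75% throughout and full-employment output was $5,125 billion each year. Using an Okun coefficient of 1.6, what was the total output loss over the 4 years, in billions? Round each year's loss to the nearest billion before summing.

Year 2011: gap = -1.6 × (8.52 - 4.75) = -6.032%, loss ≈ 5125 × 6.032/100 ≈ 309.
Year 2012: gap = -1.6 × (7.8 - 4.75) = -4.88%, loss ≈ 5125 × 4.88/100 ≈ 250.
Year 2013: gap = -1.6 × (8.99 - 4.75) = -6.784%, loss ≈ 5125 × 6.784/100 ≈ 348.
Year 2014: gap = -1.6 × (7.12 - 4.75) = -3.792%, loss ≈ 5125 × 3.792/100 ≈ 194.
Total lost output = 309 + 250 + 348 + 194 = 1101 billion.

$1,101 billion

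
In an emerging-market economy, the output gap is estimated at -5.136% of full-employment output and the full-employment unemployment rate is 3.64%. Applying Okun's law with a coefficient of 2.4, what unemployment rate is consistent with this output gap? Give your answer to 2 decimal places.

From Okun's law, u - u* = -(output gap)/β = -(-5.136)/2.4 = 2.14 points.
So u = 3.64 + 2.14 = 5.78%.

5.78%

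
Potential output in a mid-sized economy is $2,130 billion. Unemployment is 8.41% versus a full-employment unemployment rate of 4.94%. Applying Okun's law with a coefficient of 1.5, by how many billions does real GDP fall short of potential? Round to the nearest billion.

$111 billion

Output gap = -1.5 × (8.41 - 4.94) = -1.5 × 3.47 = -5.205%.
Actual GDP ≈ 2130 × 0.94795 ≈ 2019 billion, so the shortfall is 2130 - 2019 = 111 billion.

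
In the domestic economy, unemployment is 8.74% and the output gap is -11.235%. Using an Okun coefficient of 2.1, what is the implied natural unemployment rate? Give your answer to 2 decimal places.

3.39%

From Okun's law, u - u* = -(output gap)/β = -(-11.235)/2.1 = 5.35 points.
So u* = 8.74 - 5.35 = 3.39%.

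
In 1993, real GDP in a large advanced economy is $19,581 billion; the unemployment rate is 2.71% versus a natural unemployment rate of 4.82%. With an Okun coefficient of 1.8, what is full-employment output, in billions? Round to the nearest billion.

Unemployment gap = 2.71 - 4.82 = -2.11 points, so output gap = -1.8 × (-2.11) = 3.798%.
Since Y = Y* × (1 + gap/100), Y* = 19581/1.03798 ≈ 18865 billion.

$18,865 billion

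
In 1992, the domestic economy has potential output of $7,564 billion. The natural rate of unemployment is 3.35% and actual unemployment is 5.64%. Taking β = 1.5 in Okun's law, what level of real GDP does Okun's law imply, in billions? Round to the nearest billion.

$7,304 billion

Unemployment gap = 5.64 - 3.35 = 2.29 points, so the output gap is -1.5 × 2.29 = -3.435%.
Actual GDP = 7564 × (1 - 3.435/100) = 7564 × 0.96565 ≈ 7304 billion.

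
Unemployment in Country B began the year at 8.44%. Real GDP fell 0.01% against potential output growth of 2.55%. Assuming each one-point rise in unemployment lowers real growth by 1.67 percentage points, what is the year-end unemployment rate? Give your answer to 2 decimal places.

9.97%

Growth-rate Okun's law: g_Y = g_Y* - β × Δu, so Δu = (g_Y* - g_Y)/β.
Δu = (2.55 + 0.01)/1.67 = 2.56/1.67 = 1.53 percentage points.
Year-end unemployment = 8.44 + 1.53 = 9.97%.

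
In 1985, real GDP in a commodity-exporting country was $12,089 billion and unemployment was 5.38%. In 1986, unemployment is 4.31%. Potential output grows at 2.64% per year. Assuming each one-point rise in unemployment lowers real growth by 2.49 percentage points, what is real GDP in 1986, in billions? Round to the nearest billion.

$12,730 billion

Δu = 4.31 - 5.38 = -1.07 points.
Okun's law (growth form): g_Y = g_Y* - β × Δu = 2.64 - 2.49 × (-1.07) = 2.64 + 2.6643 = 5.3043%.
Real GDP in the next year = 12089 × (1 + 5.3043/100) = 12089 × 1.053043 ≈ 12730 billion.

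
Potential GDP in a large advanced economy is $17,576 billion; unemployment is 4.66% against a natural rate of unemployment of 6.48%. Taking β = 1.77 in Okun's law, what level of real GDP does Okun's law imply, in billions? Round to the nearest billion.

Unemployment gap = 4.66 - 6.48 = -1.82 points, so the output gap is -1.77 × (-1.82) = 3.2214%.
Actual GDP = 17576 × (1 + 3.2214/100) = 17576 × 1.032214 ≈ 18142 billion.

$18,142 billion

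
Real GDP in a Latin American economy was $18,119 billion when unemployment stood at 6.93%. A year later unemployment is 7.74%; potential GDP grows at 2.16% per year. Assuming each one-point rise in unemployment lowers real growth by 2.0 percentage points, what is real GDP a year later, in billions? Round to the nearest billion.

$18,217 billion

Δu = 7.74 - 6.93 = 0.81 points.
Okun's law (growth form): g_Y = g_Y* - β × Δu = 2.16 - 2.0 × (0.81) = 2.16 - 1.62 = 0.54%.
Real GDP in the next year = 18119 × (1 + 0.54/100) = 18119 × 1.0054 ≈ 18217 billion.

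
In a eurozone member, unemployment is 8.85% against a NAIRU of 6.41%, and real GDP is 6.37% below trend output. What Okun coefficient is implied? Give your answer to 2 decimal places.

Okun's law: output gap = -β × (u - u*).
-6.37 = -β × (8.85 - 6.41) = -β × 2.44, so β = 6.37/2.44 = 2.61.

β ≈ 2.61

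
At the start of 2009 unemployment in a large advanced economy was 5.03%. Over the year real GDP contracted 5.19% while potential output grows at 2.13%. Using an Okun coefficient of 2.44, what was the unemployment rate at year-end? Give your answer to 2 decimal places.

8.03%

Growth-rate Okun's law: g_Y = g_Y* - β × Δu, so Δu = (g_Y* - g_Y)/β.
Δu = (2.13 + 5.19)/2.44 = 7.32/2.44 = 3.00 percentage points.
Year-end unemployment = 5.03 + 3 = 8.03%.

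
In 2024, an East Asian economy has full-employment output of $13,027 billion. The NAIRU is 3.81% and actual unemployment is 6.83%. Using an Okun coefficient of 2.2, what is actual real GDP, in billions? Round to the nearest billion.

Unemployment gap = 6.83 - 3.81 = 3.02 points, so the output gap is -2.2 × 3.02 = -6.644%.
Actual GDP = 13027 × (1 - 6.644/100) = 13027 × 0.93356 ≈ 12161 billion.

$12,161 billion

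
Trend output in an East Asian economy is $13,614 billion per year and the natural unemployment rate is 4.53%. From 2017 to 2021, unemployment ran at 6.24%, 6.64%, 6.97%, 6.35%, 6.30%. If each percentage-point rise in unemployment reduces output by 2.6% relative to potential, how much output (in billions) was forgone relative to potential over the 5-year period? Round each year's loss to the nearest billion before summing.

Year 2017: gap = -2.6 × (6.24 - 4.53) = -4.446%, loss ≈ 13614 × 4.446/100 ≈ 605.
Year 2018: gap = -2.6 × (6.64 - 4.53) = -5.486%, loss ≈ 13614 × 5.486/100 ≈ 747.
Year 2019: gap = -2.6 × (6.97 - 4.53) = -6.344%, loss ≈ 13614 × 6.344/100 ≈ 864.
Year 2020: gap = -2.6 × (6.35 - 4.53) = -4.732%, loss ≈ 13614 × 4.732/100 ≈ 644.
Year 2021: gap = -2.6 × (6.3 - 4.53) = -4.602%, loss ≈ 13614 × 4.602/100 ≈ 627.
Total lost output = 605 + 747 + 864 + 644 + 627 = 3487 billion.

$3,487 billion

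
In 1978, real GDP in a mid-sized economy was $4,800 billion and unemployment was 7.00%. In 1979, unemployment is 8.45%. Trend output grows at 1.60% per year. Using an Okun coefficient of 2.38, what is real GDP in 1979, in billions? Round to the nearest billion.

Δu = 8.45 - 7 = 1.45 points.
Okun's law (growth form): g_Y = g_Y* - β × Δu = 1.60 - 2.38 × (1.45) = 1.6 - 3.451 = -1.851%.
Real GDP in the next year = 4800 × (1 - 1.851/100) = 4800 × 0.98149 ≈ 4711 billion.

$4,711 billion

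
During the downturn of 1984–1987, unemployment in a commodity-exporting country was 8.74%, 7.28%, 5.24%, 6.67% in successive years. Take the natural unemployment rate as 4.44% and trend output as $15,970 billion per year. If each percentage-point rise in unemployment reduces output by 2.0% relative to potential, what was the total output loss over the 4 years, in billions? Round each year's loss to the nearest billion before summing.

Year 1984: gap = -2.0 × (8.74 - 4.44) = -8.6%, loss ≈ 15970 × 8.6/100 ≈ 1373.
Year 1985: gap = -2.0 × (7.28 - 4.44) = -5.68%, loss ≈ 15970 × 5.68/100 ≈ 907.
Year 1986: gap = -2.0 × (5.24 - 4.44) = -1.6%, loss ≈ 15970 × 1.6/100 ≈ 256.
Year 1987: gap = -2.0 × (6.67 - 4.44) = -4.46%, loss ≈ 15970 × 4.46/100 ≈ 712.
Total lost output = 1373 + 907 + 256 + 712 = 3248 billion.

$3,248 billion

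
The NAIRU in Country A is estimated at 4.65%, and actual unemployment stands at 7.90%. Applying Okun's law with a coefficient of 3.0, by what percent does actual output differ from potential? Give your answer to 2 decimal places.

The unemployment gap is 7.9 - 4.65 = 3.25 percentage points.
Okun's law gives an output gap of -3 × 3.25 = -9.75%, i.e. 9.75% below potential.

-9.75%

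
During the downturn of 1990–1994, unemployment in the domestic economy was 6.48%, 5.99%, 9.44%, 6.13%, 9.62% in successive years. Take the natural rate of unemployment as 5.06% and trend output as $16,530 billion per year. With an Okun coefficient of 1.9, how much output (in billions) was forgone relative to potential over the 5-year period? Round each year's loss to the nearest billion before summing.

Year 1990: gap = -1.9 × (6.48 - 5.06) = -2.698%, loss ≈ 16530 × 2.698/100 ≈ 446.
Year 1991: gap = -1.9 × (5.99 - 5.06) = -1.767%, loss ≈ 16530 × 1.767/100 ≈ 292.
Year 1992: gap = -1.9 × (9.44 - 5.06) = -8.322%, loss ≈ 16530 × 8.322/100 ≈ 1376.
Year 1993: gap = -1.9 × (6.13 - 5.06) = -2.033%, loss ≈ 16530 × 2.033/100 ≈ 336.
Year 1994: gap = -1.9 × (9.62 - 5.06) = -8.664%, loss ≈ 16530 × 8.664/100 ≈ 1432.
Total lost output = 446 + 292 + 1376 + 336 + 1432 = 3882 billion.

$3,882 billion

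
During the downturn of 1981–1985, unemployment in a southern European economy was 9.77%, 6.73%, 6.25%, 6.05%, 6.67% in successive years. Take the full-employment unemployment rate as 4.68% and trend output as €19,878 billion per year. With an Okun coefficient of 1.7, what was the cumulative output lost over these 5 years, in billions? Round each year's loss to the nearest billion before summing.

€4,079 billion

Year 1981: gap = -1.7 × (9.77 - 4.68) = -8.653%, loss ≈ 19878 × 8.653/100 ≈ 1720.
Year 1982: gap = -1.7 × (6.73 - 4.68) = -3.485%, loss ≈ 19878 × 3.485/100 ≈ 693.
Year 1983: gap = -1.7 × (6.25 - 4.68) = -2.669%, loss ≈ 19878 × 2.669/100 ≈ 531.
Year 1984: gap = -1.7 × (6.05 - 4.68) = -2.329%, loss ≈ 19878 × 2.329/100 ≈ 463.
Year 1985: gap = -1.7 × (6.67 - 4.68) = -3.383%, loss ≈ 19878 × 3.383/100 ≈ 672.
Total lost output = 1720 + 693 + 531 + 463 + 672 = 4079 billion.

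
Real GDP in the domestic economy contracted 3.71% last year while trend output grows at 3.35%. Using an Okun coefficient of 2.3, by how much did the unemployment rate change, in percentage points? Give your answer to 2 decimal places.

3.07 percentage points

Growth-rate Okun's law: g_Y = g_Y* - β × Δu, so Δu = (g_Y* - g_Y)/β.
Δu = (3.35 + 3.71)/2.3 = 7.06/2.3 = 3.07 percentage points.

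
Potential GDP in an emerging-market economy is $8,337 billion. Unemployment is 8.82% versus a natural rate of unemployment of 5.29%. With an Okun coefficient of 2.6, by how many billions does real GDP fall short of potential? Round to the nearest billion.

$765 billion

Output gap = -2.6 × (8.82 - 5.29) = -2.6 × 3.53 = -9.178%.
Actual GDP ≈ 8337 × 0.90822 ≈ 7572 billion, so the shortfall is 8337 - 7572 = 765 billion.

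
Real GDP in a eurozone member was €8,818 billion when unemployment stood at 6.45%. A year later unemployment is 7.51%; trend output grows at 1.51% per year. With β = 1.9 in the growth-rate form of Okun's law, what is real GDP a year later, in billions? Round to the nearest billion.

€8,774 billion

Δu = 7.51 - 6.45 = 1.06 points.
Okun's law (growth form): g_Y = g_Y* - β × Δu = 1.51 - 1.9 × (1.06) = 1.51 - 2.014 = -0.504%.
Real GDP in the next year = 8818 × (1 - 0.504/100) = 8818 × 0.99496 ≈ 8774 billion.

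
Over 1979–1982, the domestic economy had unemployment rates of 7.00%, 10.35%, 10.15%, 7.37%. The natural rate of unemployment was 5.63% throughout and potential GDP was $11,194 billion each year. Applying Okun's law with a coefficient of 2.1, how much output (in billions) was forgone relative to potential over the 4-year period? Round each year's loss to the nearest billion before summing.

$2,904 billion

Year 1979: gap = -2.1 × (7 - 5.63) = -2.877%, loss ≈ 11194 × 2.877/100 ≈ 322.
Year 1980: gap = -2.1 × (10.35 - 5.63) = -9.912%, loss ≈ 11194 × 9.912/100 ≈ 1110.
Year 1981: gap = -2.1 × (10.15 - 5.63) = -9.492%, loss ≈ 11194 × 9.492/100 ≈ 1063.
Year 1982: gap = -2.1 × (7.37 - 5.63) = -3.654%, loss ≈ 11194 × 3.654/100 ≈ 409.
Total lost output = 322 + 1110 + 1063 + 409 = 2904 billion.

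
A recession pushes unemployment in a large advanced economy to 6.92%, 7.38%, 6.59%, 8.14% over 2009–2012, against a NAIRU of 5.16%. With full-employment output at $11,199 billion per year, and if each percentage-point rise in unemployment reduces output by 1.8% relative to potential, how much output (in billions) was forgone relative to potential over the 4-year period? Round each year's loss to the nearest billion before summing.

Year 2009: gap = -1.8 × (6.92 - 5.16) = -3.168%, loss ≈ 11199 × 3.168/100 ≈ 355.
Year 2010: gap = -1.8 × (7.38 - 5.16) = -3.996%, loss ≈ 11199 × 3.996/100 ≈ 448.
Year 2011: gap = -1.8 × (6.59 - 5.16) = -2.574%, loss ≈ 11199 × 2.574/100 ≈ 288.
Year 2012: gap = -1.8 × (8.14 - 5.16) = -5.364%, loss ≈ 11199 × 5.364/100 ≈ 601.
Total lost output = 355 + 448 + 288 + 601 = 1692 billion.

$1,692 billion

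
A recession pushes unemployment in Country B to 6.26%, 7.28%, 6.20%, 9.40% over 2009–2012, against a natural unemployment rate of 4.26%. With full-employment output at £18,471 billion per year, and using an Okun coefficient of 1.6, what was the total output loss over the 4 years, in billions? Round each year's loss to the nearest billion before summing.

£3,576 billion

Year 2009: gap = -1.6 × (6.26 - 4.26) = -3.2%, loss ≈ 18471 × 3.2/100 ≈ 591.
Year 2010: gap = -1.6 × (7.28 - 4.26) = -4.832%, loss ≈ 18471 × 4.832/100 ≈ 893.
Year 2011: gap = -1.6 × (6.2 - 4.26) = -3.104%, loss ≈ 18471 × 3.104/100 ≈ 573.
Year 2012: gap = -1.6 × (9.4 - 4.26) = -8.224%, loss ≈ 18471 × 8.224/100 ≈ 1519.
Total lost output = 591 + 893 + 573 + 1519 = 3576 billion.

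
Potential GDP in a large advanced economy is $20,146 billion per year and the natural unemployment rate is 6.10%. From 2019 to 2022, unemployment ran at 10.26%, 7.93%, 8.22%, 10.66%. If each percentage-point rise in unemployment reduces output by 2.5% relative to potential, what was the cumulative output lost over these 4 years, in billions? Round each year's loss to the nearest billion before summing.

$6,382 billion

Year 2019: gap = -2.5 × (10.26 - 6.1) = -10.4%, loss ≈ 20146 × 10.4/100 ≈ 2095.
Year 2020: gap = -2.5 × (7.93 - 6.1) = -4.575%, loss ≈ 20146 × 4.575/100 ≈ 922.
Year 2021: gap = -2.5 × (8.22 - 6.1) = -5.3%, loss ≈ 20146 × 5.3/100 ≈ 1068.
Year 2022: gap = -2.5 × (10.66 - 6.1) = -11.4%, loss ≈ 20146 × 11.4/100 ≈ 2297.
Total lost output = 2095 + 922 + 1068 + 2297 = 6382 billion.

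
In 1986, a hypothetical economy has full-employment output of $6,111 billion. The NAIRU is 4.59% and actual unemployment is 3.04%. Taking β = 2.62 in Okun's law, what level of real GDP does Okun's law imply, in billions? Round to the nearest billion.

Unemployment gap = 3.04 - 4.59 = -1.55 points, so the output gap is -2.62 × (-1.55) = 4.061%.
Actual GDP = 6111 × (1 + 4.061/100) = 6111 × 1.04061 ≈ 6359 billion.

$6,359 billion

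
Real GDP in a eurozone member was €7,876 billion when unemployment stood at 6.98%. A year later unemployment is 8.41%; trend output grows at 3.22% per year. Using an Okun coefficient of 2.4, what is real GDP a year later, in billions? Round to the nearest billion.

Δu = 8.41 - 6.98 = 1.43 points.
Okun's law (growth form): g_Y = g_Y* - β × Δu = 3.22 - 2.4 × (1.43) = 3.22 - 3.432 = -0.212%.
Real GDP in the next year = 7876 × (1 - 0.212/100) = 7876 × 0.99788 ≈ 7859 billion.

€7,859 billion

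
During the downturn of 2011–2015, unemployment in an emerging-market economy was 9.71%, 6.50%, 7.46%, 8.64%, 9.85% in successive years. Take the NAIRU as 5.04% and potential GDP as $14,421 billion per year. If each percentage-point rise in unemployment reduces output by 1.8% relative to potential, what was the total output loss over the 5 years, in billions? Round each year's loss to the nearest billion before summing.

$4,402 billion

Year 2011: gap = -1.8 × (9.71 - 5.04) = -8.406%, loss ≈ 14421 × 8.406/100 ≈ 1212.
Year 2012: gap = -1.8 × (6.5 - 5.04) = -2.628%, loss ≈ 14421 × 2.628/100 ≈ 379.
Year 2013: gap = -1.8 × (7.46 - 5.04) = -4.356%, loss ≈ 14421 × 4.356/100 ≈ 628.
Year 2014: gap = -1.8 × (8.64 - 5.04) = -6.48%, loss ≈ 14421 × 6.48/100 ≈ 934.
Year 2015: gap = -1.8 × (9.85 - 5.04) = -8.658%, loss ≈ 14421 × 8.658/100 ≈ 1249.
Total lost output = 1212 + 379 + 628 + 934 + 1249 = 4402 billion.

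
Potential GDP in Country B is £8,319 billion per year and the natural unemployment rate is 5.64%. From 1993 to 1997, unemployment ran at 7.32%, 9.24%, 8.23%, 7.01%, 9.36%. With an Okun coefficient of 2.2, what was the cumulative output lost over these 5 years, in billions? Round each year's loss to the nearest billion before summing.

£2,372 billion

Year 1993: gap = -2.2 × (7.32 - 5.64) = -3.696%, loss ≈ 8319 × 3.696/100 ≈ 307.
Year 1994: gap = -2.2 × (9.24 - 5.64) = -7.92%, loss ≈ 8319 × 7.92/100 ≈ 659.
Year 1995: gap = -2.2 × (8.23 - 5.64) = -5.698%, loss ≈ 8319 × 5.698/100 ≈ 474.
Year 1996: gap = -2.2 × (7.01 - 5.64) = -3.014%, loss ≈ 8319 × 3.014/100 ≈ 251.
Year 1997: gap = -2.2 × (9.36 - 5.64) = -8.184%, loss ≈ 8319 × 8.184/100 ≈ 681.
Total lost output = 307 + 659 + 474 + 251 + 681 = 2372 billion.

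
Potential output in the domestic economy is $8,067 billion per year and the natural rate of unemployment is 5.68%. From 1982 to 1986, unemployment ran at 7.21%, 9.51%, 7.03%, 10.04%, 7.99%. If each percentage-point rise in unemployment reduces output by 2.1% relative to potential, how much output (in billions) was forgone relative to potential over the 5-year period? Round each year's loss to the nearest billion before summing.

Year 1982: gap = -2.1 × (7.21 - 5.68) = -3.213%, loss ≈ 8067 × 3.213/100 ≈ 259.
Year 1983: gap = -2.1 × (9.51 - 5.68) = -8.043%, loss ≈ 8067 × 8.043/100 ≈ 649.
Year 1984: gap = -2.1 × (7.03 - 5.68) = -2.835%, loss ≈ 8067 × 2.835/100 ≈ 229.
Year 1985: gap = -2.1 × (10.04 - 5.68) = -9.156%, loss ≈ 8067 × 9.156/100 ≈ 739.
Year 1986: gap = -2.1 × (7.99 - 5.68) = -4.851%, loss ≈ 8067 × 4.851/100 ≈ 391.
Total lost output = 259 + 649 + 229 + 739 + 391 = 2267 billion.

$2,267 billion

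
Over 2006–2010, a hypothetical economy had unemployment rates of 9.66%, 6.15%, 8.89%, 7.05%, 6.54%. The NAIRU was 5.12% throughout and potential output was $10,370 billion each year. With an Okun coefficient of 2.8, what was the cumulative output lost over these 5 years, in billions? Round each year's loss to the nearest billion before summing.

Year 2006: gap = -2.8 × (9.66 - 5.12) = -12.712%, loss ≈ 10370 × 12.712/100 ≈ 1318.
Year 2007: gap = -2.8 × (6.15 - 5.12) = -2.884%, loss ≈ 10370 × 2.884/100 ≈ 299.
Year 2008: gap = -2.8 × (8.89 - 5.12) = -10.556%, loss ≈ 10370 × 10.556/100 ≈ 1095.
Year 2009: gap = -2.8 × (7.05 - 5.12) = -5.404%, loss ≈ 10370 × 5.404/100 ≈ 560.
Year 2010: gap = -2.8 × (6.54 - 5.12) = -3.976%, loss ≈ 10370 × 3.976/100 ≈ 412.
Total lost output = 1318 + 299 + 1095 + 560 + 412 = 3684 billion.

$3,684 billion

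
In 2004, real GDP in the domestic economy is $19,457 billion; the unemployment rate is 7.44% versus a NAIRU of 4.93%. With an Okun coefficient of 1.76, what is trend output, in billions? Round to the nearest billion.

$20,356 billion

Unemployment gap = 7.44 - 4.93 = 2.51 points, so output gap = -1.76 × 2.51 = -4.4176%.
Since Y = Y* × (1 + gap/100), Y* = 19457/0.955824 ≈ 20356 billion.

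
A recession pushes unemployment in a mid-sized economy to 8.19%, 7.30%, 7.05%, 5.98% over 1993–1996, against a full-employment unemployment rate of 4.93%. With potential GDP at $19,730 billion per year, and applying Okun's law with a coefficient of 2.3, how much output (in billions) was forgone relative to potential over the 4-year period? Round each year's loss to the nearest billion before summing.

Year 1993: gap = -2.3 × (8.19 - 4.93) = -7.498%, loss ≈ 19730 × 7.498/100 ≈ 1479.
Year 1994: gap = -2.3 × (7.3 - 4.93) = -5.451%, loss ≈ 19730 × 5.451/100 ≈ 1075.
Year 1995: gap = -2.3 × (7.05 - 4.93) = -4.876%, loss ≈ 19730 × 4.876/100 ≈ 962.
Year 1996: gap = -2.3 × (5.98 - 4.93) = -2.415%, loss ≈ 19730 × 2.415/100 ≈ 476.
Total lost output = 1479 + 1075 + 962 + 476 = 3992 billion.

$3,992 billion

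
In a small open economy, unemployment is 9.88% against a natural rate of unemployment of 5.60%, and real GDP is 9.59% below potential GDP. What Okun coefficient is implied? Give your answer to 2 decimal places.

Okun's law: output gap = -β × (u - u*).
-9.59 = -β × (9.88 - 5.6) = -β × 4.28, so β = 9.59/4.28 = 2.24.

β ≈ 2.24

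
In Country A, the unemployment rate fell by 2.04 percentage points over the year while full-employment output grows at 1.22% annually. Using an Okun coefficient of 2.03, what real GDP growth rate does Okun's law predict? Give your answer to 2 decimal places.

Growth-rate Okun's law: g_Y = g_Y* - β × Δu.
g_Y = 1.22 - 2.03 × (-2.04) = 1.22 + 4.1412 = 5.3612%, i.e. 5.36% to 2 d.p.

5.36%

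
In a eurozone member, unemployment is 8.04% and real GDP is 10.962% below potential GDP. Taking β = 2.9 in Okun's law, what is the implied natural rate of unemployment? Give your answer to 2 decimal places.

4.26%

From Okun's law, u - u* = -(output gap)/β = -(-10.962)/2.9 = 3.78 points.
So u* = 8.04 - 3.78 = 4.26%.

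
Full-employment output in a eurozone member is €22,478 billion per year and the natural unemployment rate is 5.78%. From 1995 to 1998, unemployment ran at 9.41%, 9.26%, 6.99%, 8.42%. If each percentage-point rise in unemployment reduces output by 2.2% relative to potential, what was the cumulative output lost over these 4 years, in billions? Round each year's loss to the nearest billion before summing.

Year 1995: gap = -2.2 × (9.41 - 5.78) = -7.986%, loss ≈ 22478 × 7.986/100 ≈ 1795.
Year 1996: gap = -2.2 × (9.26 - 5.78) = -7.656%, loss ≈ 22478 × 7.656/100 ≈ 1721.
Year 1997: gap = -2.2 × (6.99 - 5.78) = -2.662%, loss ≈ 22478 × 2.662/100 ≈ 598.
Year 1998: gap = -2.2 × (8.42 - 5.78) = -5.808%, loss ≈ 22478 × 5.808/100 ≈ 1306.
Total lost output = 1795 + 1721 + 598 + 1306 = 5420 billion.

€5,420 billion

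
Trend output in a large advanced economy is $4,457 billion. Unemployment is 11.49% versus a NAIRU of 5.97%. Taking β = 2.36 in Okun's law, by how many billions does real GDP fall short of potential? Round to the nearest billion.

Output gap = -2.36 × (11.49 - 5.97) = -2.36 × 5.52 = -13.0272%.
Actual GDP ≈ 4457 × 0.869728 ≈ 3876 billion, so the shortfall is 4457 - 3876 = 581 billion.

$581 billion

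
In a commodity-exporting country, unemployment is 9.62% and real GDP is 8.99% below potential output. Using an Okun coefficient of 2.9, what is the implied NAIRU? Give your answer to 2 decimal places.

From Okun's law, u - u* = -(output gap)/β = -(-8.99)/2.9 = 3.1 points.
So u* = 9.62 - 3.1 = 6.52%.

6.52%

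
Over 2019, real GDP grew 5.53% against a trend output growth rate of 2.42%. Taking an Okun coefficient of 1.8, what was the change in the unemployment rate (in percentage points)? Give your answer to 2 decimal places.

-1.73 percentage points

Growth-rate Okun's law: g_Y = g_Y* - β × Δu, so Δu = (g_Y* - g_Y)/β.
Δu = (2.42 - 5.53)/1.8 = -3.11/1.8 = -1.73 percentage points.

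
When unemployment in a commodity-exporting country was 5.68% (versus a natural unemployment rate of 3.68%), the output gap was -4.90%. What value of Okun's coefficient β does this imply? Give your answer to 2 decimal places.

β ≈ 2.45

Okun's law: output gap = -β × (u - u*).
-4.90 = -β × (5.68 - 3.68) = -β × 2, so β = 4.9/2 = 2.45.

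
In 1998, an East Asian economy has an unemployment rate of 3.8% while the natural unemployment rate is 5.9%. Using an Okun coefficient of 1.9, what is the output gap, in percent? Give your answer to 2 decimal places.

3.99%

The unemployment gap is 3.8 - 5.9 = -2.1 percentage points.
Okun's law gives an output gap of -1.9 × (-2.1) = 3.99%, i.e. 3.99% above potential.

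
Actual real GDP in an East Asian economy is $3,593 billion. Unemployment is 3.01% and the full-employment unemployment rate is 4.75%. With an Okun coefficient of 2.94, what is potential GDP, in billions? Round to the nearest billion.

$3,418 billion

Unemployment gap = 3.01 - 4.75 = -1.74 points, so output gap = -2.94 × (-1.74) = 5.1156%.
Since Y = Y* × (1 + gap/100), Y* = 3593/1.051156 ≈ 3418 billion.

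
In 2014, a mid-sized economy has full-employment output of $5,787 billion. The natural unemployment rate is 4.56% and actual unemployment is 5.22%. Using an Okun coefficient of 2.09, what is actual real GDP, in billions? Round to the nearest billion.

Unemployment gap = 5.22 - 4.56 = 0.66 points, so the output gap is -2.09 × 0.66 = -1.3794%.
Actual GDP = 5787 × (1 - 1.3794/100) = 5787 × 0.986206 ≈ 5707 billion.

$5,707 billion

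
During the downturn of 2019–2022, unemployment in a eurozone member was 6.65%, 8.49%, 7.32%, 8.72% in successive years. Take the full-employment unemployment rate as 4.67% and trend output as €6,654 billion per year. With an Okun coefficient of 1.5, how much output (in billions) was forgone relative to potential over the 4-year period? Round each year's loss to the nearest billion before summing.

Year 2019: gap = -1.5 × (6.65 - 4.67) = -2.97%, loss ≈ 6654 × 2.97/100 ≈ 198.
Year 2020: gap = -1.5 × (8.49 - 4.67) = -5.73%, loss ≈ 6654 × 5.73/100 ≈ 381.
Year 2021: gap = -1.5 × (7.32 - 4.67) = -3.975%, loss ≈ 6654 × 3.975/100 ≈ 264.
Year 2022: gap = -1.5 × (8.72 - 4.67) = -6.075%, loss ≈ 6654 × 6.075/100 ≈ 404.
Total lost output = 198 + 381 + 264 + 404 = 1247 billion.

€1,247 billion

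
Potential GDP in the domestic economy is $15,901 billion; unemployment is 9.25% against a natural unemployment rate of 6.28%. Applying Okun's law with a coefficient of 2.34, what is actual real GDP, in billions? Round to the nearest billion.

Unemployment gap = 9.25 - 6.28 = 2.97 points, so the output gap is -2.34 × 2.97 = -6.9498%.
Actual GDP = 15901 × (1 - 6.9498/100) = 15901 × 0.930502 ≈ 14796 billion.

$14,796 billion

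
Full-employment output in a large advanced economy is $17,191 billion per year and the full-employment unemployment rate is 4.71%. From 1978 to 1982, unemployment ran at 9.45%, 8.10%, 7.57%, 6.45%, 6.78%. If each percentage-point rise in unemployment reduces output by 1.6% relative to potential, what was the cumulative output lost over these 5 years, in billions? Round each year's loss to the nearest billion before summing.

Year 1978: gap = -1.6 × (9.45 - 4.71) = -7.584%, loss ≈ 17191 × 7.584/100 ≈ 1304.
Year 1979: gap = -1.6 × (8.1 - 4.71) = -5.424%, loss ≈ 17191 × 5.424/100 ≈ 932.
Year 1980: gap = -1.6 × (7.57 - 4.71) = -4.576%, loss ≈ 17191 × 4.576/100 ≈ 787.
Year 1981: gap = -1.6 × (6.45 - 4.71) = -2.784%, loss ≈ 17191 × 2.784/100 ≈ 479.
Year 1982: gap = -1.6 × (6.78 - 4.71) = -3.312%, loss ≈ 17191 × 3.312/100 ≈ 569.
Total lost output = 1304 + 932 + 787 + 479 + 569 = 4071 billion.

$4,071 billion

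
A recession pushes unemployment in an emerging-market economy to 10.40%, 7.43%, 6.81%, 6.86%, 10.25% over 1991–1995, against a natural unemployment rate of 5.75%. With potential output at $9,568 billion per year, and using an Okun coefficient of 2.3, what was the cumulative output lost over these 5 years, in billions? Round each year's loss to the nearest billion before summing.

$2,860 billion

Year 1991: gap = -2.3 × (10.4 - 5.75) = -10.695%, loss ≈ 9568 × 10.695/100 ≈ 1023.
Year 1992: gap = -2.3 × (7.43 - 5.75) = -3.864%, loss ≈ 9568 × 3.864/100 ≈ 370.
Year 1993: gap = -2.3 × (6.81 - 5.75) = -2.438%, loss ≈ 9568 × 2.438/100 ≈ 233.
Year 1994: gap = -2.3 × (6.86 - 5.75) = -2.553%, loss ≈ 9568 × 2.553/100 ≈ 244.
Year 1995: gap = -2.3 × (10.25 - 5.75) = -10.35%, loss ≈ 9568 × 10.35/100 ≈ 990.
Total lost output = 1023 + 370 + 233 + 244 + 990 = 2860 billion.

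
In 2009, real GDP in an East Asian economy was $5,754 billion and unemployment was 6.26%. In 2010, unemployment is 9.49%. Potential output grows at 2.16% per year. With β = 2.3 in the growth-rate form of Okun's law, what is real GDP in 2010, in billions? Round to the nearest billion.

Δu = 9.49 - 6.26 = 3.23 points.
Okun's law (growth form): g_Y = g_Y* - β × Δu = 2.16 - 2.3 × (3.23) = 2.16 - 7.429 = -5.269%.
Real GDP in the next year = 5754 × (1 - 5.269/100) = 5754 × 0.94731 ≈ 5451 billion.

$5,451 billion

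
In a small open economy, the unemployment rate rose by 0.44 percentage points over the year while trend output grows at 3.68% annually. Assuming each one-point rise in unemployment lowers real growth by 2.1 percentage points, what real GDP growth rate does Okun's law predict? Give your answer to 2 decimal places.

2.76%

Growth-rate Okun's law: g_Y = g_Y* - β × Δu.
g_Y = 3.68 - 2.1 × (0.44) = 3.68 - 0.924 = 2.756%, i.e. 2.76% to 2 d.p.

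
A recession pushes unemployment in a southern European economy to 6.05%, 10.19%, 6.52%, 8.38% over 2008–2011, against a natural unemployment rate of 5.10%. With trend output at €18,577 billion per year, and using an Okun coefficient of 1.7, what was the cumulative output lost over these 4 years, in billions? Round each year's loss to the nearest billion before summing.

Year 2008: gap = -1.7 × (6.05 - 5.1) = -1.615%, loss ≈ 18577 × 1.615/100 ≈ 300.
Year 2009: gap = -1.7 × (10.19 - 5.1) = -8.653%, loss ≈ 18577 × 8.653/100 ≈ 1607.
Year 2010: gap = -1.7 × (6.52 - 5.1) = -2.414%, loss ≈ 18577 × 2.414/100 ≈ 448.
Year 2011: gap = -1.7 × (8.38 - 5.1) = -5.576%, loss ≈ 18577 × 5.576/100 ≈ 1036.
Total lost output = 300 + 1607 + 448 + 1036 = 3391 billion.

€3,391 billion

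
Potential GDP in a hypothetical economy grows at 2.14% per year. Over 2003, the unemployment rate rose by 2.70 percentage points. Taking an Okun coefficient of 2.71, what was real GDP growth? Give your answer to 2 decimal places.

Growth-rate Okun's law: g_Y = g_Y* - β × Δu.
g_Y = 2.14 - 2.71 × (2.70) = 2.14 - 7.317 = -5.177%, i.e. -5.18% to 2 d.p.

-5.18%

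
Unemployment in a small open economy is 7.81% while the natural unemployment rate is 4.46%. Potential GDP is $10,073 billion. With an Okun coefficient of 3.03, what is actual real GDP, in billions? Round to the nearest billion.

Unemployment gap = 7.81 - 4.46 = 3.35 points, so the output gap is -3.03 × 3.35 = -10.1505%.
Actual GDP = 10073 × (1 - 10.1505/100) = 10073 × 0.898495 ≈ 9051 billion.

$9,051 billion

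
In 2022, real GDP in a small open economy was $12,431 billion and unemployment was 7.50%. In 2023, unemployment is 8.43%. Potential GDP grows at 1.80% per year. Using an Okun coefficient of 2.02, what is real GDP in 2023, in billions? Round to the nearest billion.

Δu = 8.43 - 7.5 = 0.93 points.
Okun's law (growth form): g_Y = g_Y* - β × Δu = 1.80 - 2.02 × (0.93) = 1.8 - 1.8786 = -0.0786%.
Real GDP in the next year = 12431 × (1 - 0.0786/100) = 12431 × 0.999214 ≈ 12421 billion.

$12,421 billion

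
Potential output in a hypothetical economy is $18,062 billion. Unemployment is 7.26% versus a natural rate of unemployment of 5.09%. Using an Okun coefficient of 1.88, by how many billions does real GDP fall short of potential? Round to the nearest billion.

Output gap = -1.88 × (7.26 - 5.09) = -1.88 × 2.17 = -4.0796%.
Actual GDP ≈ 18062 × 0.959204 ≈ 17325 billion, so the shortfall is 18062 - 17325 = 737 billion.

$737 billion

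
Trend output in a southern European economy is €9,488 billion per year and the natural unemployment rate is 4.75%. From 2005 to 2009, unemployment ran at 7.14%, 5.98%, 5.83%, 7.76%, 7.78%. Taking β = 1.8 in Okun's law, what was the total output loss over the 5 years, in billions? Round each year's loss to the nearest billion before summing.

Year 2005: gap = -1.8 × (7.14 - 4.75) = -4.302%, loss ≈ 9488 × 4.302/100 ≈ 408.
Year 2006: gap = -1.8 × (5.98 - 4.75) = -2.214%, loss ≈ 9488 × 2.214/100 ≈ 210.
Year 2007: gap = -1.8 × (5.83 - 4.75) = -1.944%, loss ≈ 9488 × 1.944/100 ≈ 184.
Year 2008: gap = -1.8 × (7.76 - 4.75) = -5.418%, loss ≈ 9488 × 5.418/100 ≈ 514.
Year 2009: gap = -1.8 × (7.78 - 4.75) = -5.454%, loss ≈ 9488 × 5.454/100 ≈ 517.
Total lost output = 408 + 210 + 184 + 514 + 517 = 1833 billion.

€1,833 billion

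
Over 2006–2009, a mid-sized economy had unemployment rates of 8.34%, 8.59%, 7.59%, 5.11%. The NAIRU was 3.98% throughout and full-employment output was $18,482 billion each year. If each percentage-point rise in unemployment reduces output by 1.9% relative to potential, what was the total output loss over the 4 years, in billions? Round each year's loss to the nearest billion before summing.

$4,815 billion

Year 2006: gap = -1.9 × (8.34 - 3.98) = -8.284%, loss ≈ 18482 × 8.284/100 ≈ 1531.
Year 2007: gap = -1.9 × (8.59 - 3.98) = -8.759%, loss ≈ 18482 × 8.759/100 ≈ 1619.
Year 2008: gap = -1.9 × (7.59 - 3.98) = -6.859%, loss ≈ 18482 × 6.859/100 ≈ 1268.
Year 2009: gap = -1.9 × (5.11 - 3.98) = -2.147%, loss ≈ 18482 × 2.147/100 ≈ 397.
Total lost output = 1531 + 1619 + 1268 + 397 = 4815 billion.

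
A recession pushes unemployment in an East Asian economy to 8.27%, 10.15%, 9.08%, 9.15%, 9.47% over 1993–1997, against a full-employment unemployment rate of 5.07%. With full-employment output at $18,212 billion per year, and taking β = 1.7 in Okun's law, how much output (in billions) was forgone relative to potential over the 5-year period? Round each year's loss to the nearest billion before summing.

Year 1993: gap = -1.7 × (8.27 - 5.07) = -5.44%, loss ≈ 18212 × 5.44/100 ≈ 991.
Year 1994: gap = -1.7 × (10.15 - 5.07) = -8.636%, loss ≈ 18212 × 8.636/100 ≈ 1573.
Year 1995: gap = -1.7 × (9.08 - 5.07) = -6.817%, loss ≈ 18212 × 6.817/100 ≈ 1242.
Year 1996: gap = -1.7 × (9.15 - 5.07) = -6.936%, loss ≈ 18212 × 6.936/100 ≈ 1263.
Year 1997: gap = -1.7 × (9.47 - 5.07) = -7.48%, loss ≈ 18212 × 7.48/100 ≈ 1362.
Total lost output = 991 + 1573 + 1242 + 1263 + 1362 = 6431 billion.

$6,431 billion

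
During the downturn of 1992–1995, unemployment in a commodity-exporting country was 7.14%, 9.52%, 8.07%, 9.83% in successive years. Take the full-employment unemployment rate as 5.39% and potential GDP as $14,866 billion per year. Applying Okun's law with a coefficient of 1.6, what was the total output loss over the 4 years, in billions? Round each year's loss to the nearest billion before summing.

$3,091 billion

Year 1992: gap = -1.6 × (7.14 - 5.39) = -2.8%, loss ≈ 14866 × 2.8/100 ≈ 416.
Year 1993: gap = -1.6 × (9.52 - 5.39) = -6.608%, loss ≈ 14866 × 6.608/100 ≈ 982.
Year 1994: gap = -1.6 × (8.07 - 5.39) = -4.288%, loss ≈ 14866 × 4.288/100 ≈ 637.
Year 1995: gap = -1.6 × (9.83 - 5.39) = -7.104%, loss ≈ 14866 × 7.104/100 ≈ 1056.
Total lost output = 416 + 982 + 637 + 1056 = 3091 billion.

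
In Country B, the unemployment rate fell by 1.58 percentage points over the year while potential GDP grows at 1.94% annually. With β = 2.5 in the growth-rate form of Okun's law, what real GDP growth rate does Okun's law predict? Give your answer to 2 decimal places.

5.89%

Growth-rate Okun's law: g_Y = g_Y* - β × Δu.
g_Y = 1.94 - 2.5 × (-1.58) = 1.94 + 3.95 = 5.89%, i.e. 5.89% to 2 d.p.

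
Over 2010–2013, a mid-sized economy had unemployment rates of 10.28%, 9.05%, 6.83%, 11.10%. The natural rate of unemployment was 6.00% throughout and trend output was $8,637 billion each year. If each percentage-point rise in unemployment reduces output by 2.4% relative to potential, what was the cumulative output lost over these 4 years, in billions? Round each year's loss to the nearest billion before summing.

Year 2010: gap = -2.4 × (10.28 - 6) = -10.272%, loss ≈ 8637 × 10.272/100 ≈ 887.
Year 2011: gap = -2.4 × (9.05 - 6) = -7.32%, loss ≈ 8637 × 7.32/100 ≈ 632.
Year 2012: gap = -2.4 × (6.83 - 6) = -1.992%, loss ≈ 8637 × 1.992/100 ≈ 172.
Year 2013: gap = -2.4 × (11.1 - 6) = -12.24%, loss ≈ 8637 × 12.24/100 ≈ 1057.
Total lost output = 887 + 632 + 172 + 1057 = 2748 billion.

$2,748 billion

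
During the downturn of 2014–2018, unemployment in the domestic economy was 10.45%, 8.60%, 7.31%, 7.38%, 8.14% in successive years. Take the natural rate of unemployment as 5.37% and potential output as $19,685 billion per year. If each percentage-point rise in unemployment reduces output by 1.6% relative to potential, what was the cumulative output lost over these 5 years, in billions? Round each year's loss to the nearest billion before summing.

Year 2014: gap = -1.6 × (10.45 - 5.37) = -8.128%, loss ≈ 19685 × 8.128/100 ≈ 1600.
Year 2015: gap = -1.6 × (8.6 - 5.37) = -5.168%, loss ≈ 19685 × 5.168/100 ≈ 1017.
Year 2016: gap = -1.6 × (7.31 - 5.37) = -3.104%, loss ≈ 19685 × 3.104/100 ≈ 611.
Year 2017: gap = -1.6 × (7.38 - 5.37) = -3.216%, loss ≈ 19685 × 3.216/100 ≈ 633.
Year 2018: gap = -1.6 × (8.14 - 5.37) = -4.432%, loss ≈ 19685 × 4.432/100 ≈ 872.
Total lost output = 1600 + 1017 + 611 + 633 + 872 = 4733 billion.

$4,733 billion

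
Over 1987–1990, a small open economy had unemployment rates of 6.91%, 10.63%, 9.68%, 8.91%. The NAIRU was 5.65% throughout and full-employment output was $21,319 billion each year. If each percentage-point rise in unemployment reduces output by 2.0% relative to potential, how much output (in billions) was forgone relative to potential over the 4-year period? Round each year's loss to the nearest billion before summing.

Year 1987: gap = -2.0 × (6.91 - 5.65) = -2.52%, loss ≈ 21319 × 2.52/100 ≈ 537.
Year 1988: gap = -2.0 × (10.63 - 5.65) = -9.96%, loss ≈ 21319 × 9.96/100 ≈ 2123.
Year 1989: gap = -2.0 × (9.68 - 5.65) = -8.06%, loss ≈ 21319 × 8.06/100 ≈ 1718.
Year 1990: gap = -2.0 × (8.91 - 5.65) = -6.52%, loss ≈ 21319 × 6.52/100 ≈ 1390.
Total lost output = 537 + 2123 + 1718 + 1390 = 5768 billion.

$5,768 billion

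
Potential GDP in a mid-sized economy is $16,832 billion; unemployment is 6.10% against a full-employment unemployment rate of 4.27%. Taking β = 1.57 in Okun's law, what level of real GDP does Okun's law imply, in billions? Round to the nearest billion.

Unemployment gap = 6.1 - 4.27 = 1.83 points, so the output gap is -1.57 × 1.83 = -2.8731%.
Actual GDP = 16832 × (1 - 2.8731/100) = 16832 × 0.971269 ≈ 16348 billion.

$16,348 billion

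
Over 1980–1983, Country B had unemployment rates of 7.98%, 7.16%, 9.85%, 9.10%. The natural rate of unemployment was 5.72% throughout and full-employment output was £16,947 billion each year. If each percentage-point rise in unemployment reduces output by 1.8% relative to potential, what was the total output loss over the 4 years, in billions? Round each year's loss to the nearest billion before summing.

Year 1980: gap = -1.8 × (7.98 - 5.72) = -4.068%, loss ≈ 16947 × 4.068/100 ≈ 689.
Year 1981: gap = -1.8 × (7.16 - 5.72) = -2.592%, loss ≈ 16947 × 2.592/100 ≈ 439.
Year 1982: gap = -1.8 × (9.85 - 5.72) = -7.434%, loss ≈ 16947 × 7.434/100 ≈ 1260.
Year 1983: gap = -1.8 × (9.1 - 5.72) = -6.084%, loss ≈ 16947 × 6.084/100 ≈ 1031.
Total lost output = 689 + 439 + 1260 + 1031 = 3419 billion.

£3,419 billion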